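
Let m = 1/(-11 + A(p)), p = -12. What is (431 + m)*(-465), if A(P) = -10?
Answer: -1402750/7 ≈ -2.0039e+5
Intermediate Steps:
m = -1/21 (m = 1/(-11 - 10) = 1/(-21) = -1/21 ≈ -0.047619)
(431 + m)*(-465) = (431 - 1/21)*(-465) = (9050/21)*(-465) = -1402750/7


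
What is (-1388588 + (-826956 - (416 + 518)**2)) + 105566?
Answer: -2982334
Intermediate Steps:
(-1388588 + (-826956 - (416 + 518)**2)) + 105566 = (-1388588 + (-826956 - 1*934**2)) + 105566 = (-1388588 + (-826956 - 1*872356)) + 105566 = (-1388588 + (-826956 - 872356)) + 105566 = (-1388588 - 1699312) + 105566 = -3087900 + 105566 = -2982334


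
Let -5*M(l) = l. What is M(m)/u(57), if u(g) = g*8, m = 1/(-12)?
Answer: 1/27360 ≈ 3.6550e-5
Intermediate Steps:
m = -1/12 ≈ -0.083333
M(l) = -l/5
u(g) = 8*g
M(m)/u(57) = (-⅕*(-1/12))/((8*57)) = (1/60)/456 = (1/60)*(1/456) = 1/27360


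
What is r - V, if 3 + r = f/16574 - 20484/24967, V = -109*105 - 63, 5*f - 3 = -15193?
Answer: 2380194415364/206901529 ≈ 11504.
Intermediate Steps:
f = -3038 (f = 3/5 + (1/5)*(-15193) = 3/5 - 15193/5 = -3038)
V = -11508 (V = -11445 - 63 = -11508)
r = -828380368/206901529 (r = -3 + (-3038/16574 - 20484/24967) = -3 + (-3038*1/16574 - 20484*1/24967) = -3 + (-1519/8287 - 20484/24967) = -3 - 207675781/206901529 = -828380368/206901529 ≈ -4.0037)
r - V = -828380368/206901529 - 1*(-11508) = -828380368/206901529 + 11508 = 2380194415364/206901529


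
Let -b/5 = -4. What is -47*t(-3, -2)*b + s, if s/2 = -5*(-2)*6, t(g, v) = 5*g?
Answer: 14220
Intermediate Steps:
b = 20 (b = -5*(-4) = 20)
s = 120 (s = 2*(-5*(-2)*6) = 2*(10*6) = 2*60 = 120)
-47*t(-3, -2)*b + s = -47*5*(-3)*20 + 120 = -(-705)*20 + 120 = -47*(-300) + 120 = 14100 + 120 = 14220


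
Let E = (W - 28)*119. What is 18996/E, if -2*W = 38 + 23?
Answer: -12664/4641 ≈ -2.7287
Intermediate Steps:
W = -61/2 (W = -(38 + 23)/2 = -1/2*61 = -61/2 ≈ -30.500)
E = -13923/2 (E = (-61/2 - 28)*119 = -117/2*119 = -13923/2 ≈ -6961.5)
18996/E = 18996/(-13923/2) = 18996*(-2/13923) = -12664/4641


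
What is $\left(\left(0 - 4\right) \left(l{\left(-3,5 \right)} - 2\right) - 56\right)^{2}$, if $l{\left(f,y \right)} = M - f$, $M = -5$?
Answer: $1600$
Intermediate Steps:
$l{\left(f,y \right)} = -5 - f$
$\left(\left(0 - 4\right) \left(l{\left(-3,5 \right)} - 2\right) - 56\right)^{2} = \left(\left(0 - 4\right) \left(\left(-5 - -3\right) - 2\right) - 56\right)^{2} = \left(- 4 \left(\left(-5 + 3\right) - 2\right) - 56\right)^{2} = \left(- 4 \left(-2 - 2\right) - 56\right)^{2} = \left(\left(-4\right) \left(-4\right) - 56\right)^{2} = \left(16 - 56\right)^{2} = \left(-40\right)^{2} = 1600$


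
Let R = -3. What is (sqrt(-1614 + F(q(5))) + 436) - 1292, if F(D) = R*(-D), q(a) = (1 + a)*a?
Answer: -856 + 2*I*sqrt(381) ≈ -856.0 + 39.038*I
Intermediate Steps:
q(a) = a*(1 + a)
F(D) = 3*D (F(D) = -(-3)*D = 3*D)
(sqrt(-1614 + F(q(5))) + 436) - 1292 = (sqrt(-1614 + 3*(5*(1 + 5))) + 436) - 1292 = (sqrt(-1614 + 3*(5*6)) + 436) - 1292 = (sqrt(-1614 + 3*30) + 436) - 1292 = (sqrt(-1614 + 90) + 436) - 1292 = (sqrt(-1524) + 436) - 1292 = (2*I*sqrt(381) + 436) - 1292 = (436 + 2*I*sqrt(381)) - 1292 = -856 + 2*I*sqrt(381)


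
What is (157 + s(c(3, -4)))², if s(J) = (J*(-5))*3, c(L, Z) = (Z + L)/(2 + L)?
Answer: 25600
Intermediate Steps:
c(L, Z) = (L + Z)/(2 + L)
s(J) = -15*J (s(J) = -5*J*3 = -15*J)
(157 + s(c(3, -4)))² = (157 - 15*(3 - 4)/(2 + 3))² = (157 - 15*(-1)/5)² = (157 - 3*(-1))² = (157 - 15*(-⅕))² = (157 + 3)² = 160² = 25600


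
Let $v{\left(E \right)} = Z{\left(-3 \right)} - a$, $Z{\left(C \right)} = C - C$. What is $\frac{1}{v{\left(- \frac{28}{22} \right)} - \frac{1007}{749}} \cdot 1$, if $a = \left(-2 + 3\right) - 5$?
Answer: $\frac{749}{1989} \approx 0.37657$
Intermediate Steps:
$Z{\left(C \right)} = 0$
$a = -4$ ($a = 1 - 5 = -4$)
$v{\left(E \right)} = 4$ ($v{\left(E \right)} = 0 - -4 = 0 + 4 = 4$)
$\frac{1}{v{\left(- \frac{28}{22} \right)} - \frac{1007}{749}} \cdot 1 = \frac{1}{4 - \frac{1007}{749}} \cdot 1 = \frac{1}{\frac{1989}{749}} \cdot 1 = \frac{749}{1989} \cdot 1 = \frac{749}{1989}$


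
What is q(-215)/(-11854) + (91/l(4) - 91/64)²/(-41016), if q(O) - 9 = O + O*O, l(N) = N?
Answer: -1292224892389/331915034624 ≈ -3.8932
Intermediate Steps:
q(O) = 9 + O + O² (q(O) = 9 + (O + O*O) = 9 + (O + O²) = 9 + O + O²)
q(-215)/(-11854) + (91/l(4) - 91/64)²/(-41016) = (9 - 215 + (-215)²)/(-11854) + (91/4 - 91/64)²/(-41016) = (9 - 215 + 46225)*(-1/11854) + (91*(¼) - 91*1/64)²*(-1/41016) = 46019*(-1/11854) + (91/4 - 91/64)²*(-1/41016) = -46019/11854 + (1365/64)²*(-1/41016) = -46019/11854 + (1863225/4096)*(-1/41016) = -46019/11854 - 621075/56000512 = -1292224892389/331915034624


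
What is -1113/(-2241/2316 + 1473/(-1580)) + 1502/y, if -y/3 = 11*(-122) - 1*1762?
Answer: 263445534529/449578704 ≈ 585.98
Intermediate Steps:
y = 9312 (y = -3*(11*(-122) - 1*1762) = -3*(-1342 - 1762) = -3*(-3104) = 9312)
-1113/(-2241/2316 + 1473/(-1580)) + 1502/y = -1113/(-2241/2316 + 1473/(-1580)) + 1502/9312 = -1113/(-2241*1/2316 + 1473*(-1/1580)) + 1502*(1/9312) = -1113/(-747/772 - 1473/1580) + 751/4656 = -1113/(-289677/152470) + 751/4656 = -1113*(-152470/289677) + 751/4656 = 56566370/96559 + 751/4656 = 263445534529/449578704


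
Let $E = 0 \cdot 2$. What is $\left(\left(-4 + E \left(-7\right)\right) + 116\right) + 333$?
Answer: $445$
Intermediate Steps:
$E = 0$
$\left(\left(-4 + E \left(-7\right)\right) + 116\right) + 333 = \left(\left(-4 + 0 \left(-7\right)\right) + 116\right) + 333 = \left(\left(-4 + 0\right) + 116\right) + 333 = \left(-4 + 116\right) + 333 = 112 + 333 = 445$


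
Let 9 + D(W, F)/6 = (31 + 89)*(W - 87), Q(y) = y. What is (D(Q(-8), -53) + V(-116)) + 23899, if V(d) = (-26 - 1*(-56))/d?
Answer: -2584205/58 ≈ -44555.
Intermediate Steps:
V(d) = 30/d (V(d) = (-26 + 56)/d = 30/d)
D(W, F) = -62694 + 720*W (D(W, F) = -54 + 6*((31 + 89)*(W - 87)) = -54 + 6*(120*(-87 + W)) = -54 + 6*(-10440 + 120*W) = -54 + (-62640 + 720*W) = -62694 + 720*W)
(D(Q(-8), -53) + V(-116)) + 23899 = ((-62694 + 720*(-8)) + 30/(-116)) + 23899 = ((-62694 - 5760) + 30*(-1/116)) + 23899 = (-68454 - 15/58) + 23899 = -3970347/58 + 23899 = -2584205/58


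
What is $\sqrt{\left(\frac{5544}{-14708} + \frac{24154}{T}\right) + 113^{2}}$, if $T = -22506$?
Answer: $\frac{\sqrt{180653378903889222}}{3761571} \approx 112.99$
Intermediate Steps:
$\sqrt{\left(\frac{5544}{-14708} + \frac{24154}{T}\right) + 113^{2}} = \sqrt{\left(\frac{5544}{-14708} + \frac{24154}{-22506}\right) + 113^{2}} = \sqrt{\left(5544 \left(- \frac{1}{14708}\right) + 24154 \left(- \frac{1}{22506}\right)\right) + 12769} = \sqrt{\left(- \frac{1386}{3677} - \frac{12077}{11253}\right) + 12769} = \sqrt{- \frac{60003787}{41377281} + 12769} = \sqrt{\frac{528286497302}{41377281}} = \frac{\sqrt{180653378903889222}}{3761571}$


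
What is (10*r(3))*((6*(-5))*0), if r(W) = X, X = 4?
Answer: 0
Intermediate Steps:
r(W) = 4
(10*r(3))*((6*(-5))*0) = (10*4)*((6*(-5))*0) = 40*(-30*0) = 40*0 = 0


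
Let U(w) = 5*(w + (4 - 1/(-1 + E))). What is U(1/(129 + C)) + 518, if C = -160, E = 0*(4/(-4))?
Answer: 16828/31 ≈ 542.84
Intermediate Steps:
E = 0 (E = 0*(4*(-¼)) = 0*(-1) = 0)
U(w) = 25 + 5*w (U(w) = 5*(w + (4 - 1/(-1 + 0))) = 5*(w + (4 - 1/(-1))) = 5*(w + (4 - 1*(-1))) = 5*(w + (4 + 1)) = 5*(w + 5) = 5*(5 + w) = 25 + 5*w)
U(1/(129 + C)) + 518 = (25 + 5/(129 - 160)) + 518 = (25 + 5/(-31)) + 518 = (25 + 5*(-1/31)) + 518 = (25 - 5/31) + 518 = 770/31 + 518 = 16828/31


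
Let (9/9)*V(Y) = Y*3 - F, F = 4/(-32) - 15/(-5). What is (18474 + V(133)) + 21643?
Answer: 324105/8 ≈ 40513.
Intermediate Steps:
F = 23/8 (F = 4*(-1/32) - 15*(-⅕) = -⅛ + 3 = 23/8 ≈ 2.8750)
V(Y) = -23/8 + 3*Y (V(Y) = Y*3 - 1*23/8 = 3*Y - 23/8 = -23/8 + 3*Y)
(18474 + V(133)) + 21643 = (18474 + (-23/8 + 3*133)) + 21643 = (18474 + (-23/8 + 399)) + 21643 = (18474 + 3169/8) + 21643 = 150961/8 + 21643 = 324105/8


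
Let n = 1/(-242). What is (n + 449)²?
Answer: 11806343649/58564 ≈ 2.0160e+5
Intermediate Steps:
n = -1/242 ≈ -0.0041322
(n + 449)² = (-1/242 + 449)² = (108657/242)² = 11806343649/58564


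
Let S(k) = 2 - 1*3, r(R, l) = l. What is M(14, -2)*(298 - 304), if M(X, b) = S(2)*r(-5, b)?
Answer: -12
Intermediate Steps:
S(k) = -1 (S(k) = 2 - 3 = -1)
M(X, b) = -b
M(14, -2)*(298 - 304) = (-1*(-2))*(298 - 304) = 2*(-6) = -12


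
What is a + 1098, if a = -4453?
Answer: -3355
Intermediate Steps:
a + 1098 = -4453 + 1098 = -3355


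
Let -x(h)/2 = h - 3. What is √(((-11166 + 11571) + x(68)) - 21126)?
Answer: I*√20851 ≈ 144.4*I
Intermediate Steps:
x(h) = 6 - 2*h (x(h) = -2*(h - 3) = -2*(-3 + h) = 6 - 2*h)
√(((-11166 + 11571) + x(68)) - 21126) = √(((-11166 + 11571) + (6 - 2*68)) - 21126) = √((405 + (6 - 136)) - 21126) = √((405 - 130) - 21126) = √(275 - 21126) = √(-20851) = I*√20851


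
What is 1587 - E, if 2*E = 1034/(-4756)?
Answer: 7548289/4756 ≈ 1587.1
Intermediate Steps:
E = -517/4756 (E = (1034/(-4756))/2 = (1034*(-1/4756))/2 = (½)*(-517/2378) = -517/4756 ≈ -0.10870)
1587 - E = 1587 - 1*(-517/4756) = 1587 + 517/4756 = 7548289/4756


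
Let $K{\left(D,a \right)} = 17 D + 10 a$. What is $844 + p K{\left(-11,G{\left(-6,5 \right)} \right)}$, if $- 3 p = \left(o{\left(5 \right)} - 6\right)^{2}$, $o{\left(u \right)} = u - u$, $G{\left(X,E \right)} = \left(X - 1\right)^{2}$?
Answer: $-2792$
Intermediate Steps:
$G{\left(X,E \right)} = \left(-1 + X\right)^{2}$
$K{\left(D,a \right)} = 10 a + 17 D$
$o{\left(u \right)} = 0$
$p = -12$ ($p = - \frac{\left(0 - 6\right)^{2}}{3} = - \frac{\left(-6\right)^{2}}{3} = \left(- \frac{1}{3}\right) 36 = -12$)
$844 + p K{\left(-11,G{\left(-6,5 \right)} \right)} = 844 - 12 \left(10 \left(-1 - 6\right)^{2} + 17 \left(-11\right)\right) = 844 - 12 \left(10 \left(-7\right)^{2} - 187\right) = 844 - 12 \left(10 \cdot 49 - 187\right) = 844 - 12 \left(490 - 187\right) = 844 - 3636 = -2792$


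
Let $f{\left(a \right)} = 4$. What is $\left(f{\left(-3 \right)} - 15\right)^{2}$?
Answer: $121$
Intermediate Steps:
$\left(f{\left(-3 \right)} - 15\right)^{2} = \left(4 - 15\right)^{2} = \left(-11\right)^{2} = 121$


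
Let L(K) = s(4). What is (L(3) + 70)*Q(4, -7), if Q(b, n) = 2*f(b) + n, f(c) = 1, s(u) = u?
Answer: -370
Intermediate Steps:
L(K) = 4
Q(b, n) = 2 + n (Q(b, n) = 2*1 + n = 2 + n)
(L(3) + 70)*Q(4, -7) = (4 + 70)*(2 - 7) = 74*(-5) = -370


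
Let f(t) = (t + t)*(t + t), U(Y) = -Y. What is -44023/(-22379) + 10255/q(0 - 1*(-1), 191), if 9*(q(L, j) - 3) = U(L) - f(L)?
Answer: 295205473/70334 ≈ 4197.2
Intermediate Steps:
f(t) = 4*t² (f(t) = (2*t)*(2*t) = 4*t²)
q(L, j) = 3 - 4*L²/9 - L/9 (q(L, j) = 3 + (-L - 4*L²)/9 = 3 + (-4*L²/9 - L/9) = 3 - 4*L²/9 - L/9)
-44023/(-22379) + 10255/q(0 - 1*(-1), 191) = -44023/(-22379) + 10255/(3 - 4*(0 - 1*(-1))²/9 - (0 - 1*(-1))/9) = -44023*(-1/22379) + 10255/(3 - 4*(0 + 1)²/9 - (0 + 1)/9) = 6289/3197 + 10255/(3 - 4/9*1² - ⅑*1) = 6289/3197 + 10255/(3 - 4/9*1 - ⅑) = 6289/3197 + 10255/(3 - 4/9 - ⅑) = 6289/3197 + 10255/(22/9) = 6289/3197 + 10255*(9/22) = 6289/3197 + 92295/22 = 295205473/70334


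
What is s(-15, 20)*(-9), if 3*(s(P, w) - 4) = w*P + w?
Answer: 804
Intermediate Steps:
s(P, w) = 4 + w/3 + P*w/3 (s(P, w) = 4 + (w*P + w)/3 = 4 + (P*w + w)/3 = 4 + (w + P*w)/3 = 4 + (w/3 + P*w/3) = 4 + w/3 + P*w/3)
s(-15, 20)*(-9) = (4 + (⅓)*20 + (⅓)*(-15)*20)*(-9) = (4 + 20/3 - 100)*(-9) = -268/3*(-9) = 804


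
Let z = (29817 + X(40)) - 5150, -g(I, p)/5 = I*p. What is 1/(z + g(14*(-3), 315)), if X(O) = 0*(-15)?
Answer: 1/90817 ≈ 1.1011e-5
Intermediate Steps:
X(O) = 0
g(I, p) = -5*I*p
z = 24667 (z = (29817 + 0) - 5150 = 29817 - 5150 = 24667)
1/(z + g(14*(-3), 315)) = 1/(24667 - 5*14*(-3)*315) = 1/(24667 - 5*(-42)*315) = 1/(24667 + 66150) = 1/90817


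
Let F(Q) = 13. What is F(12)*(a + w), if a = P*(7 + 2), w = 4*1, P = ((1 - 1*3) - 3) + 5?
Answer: 52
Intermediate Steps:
P = 0 (P = ((1 - 3) - 3) + 5 = (-2 - 3) + 5 = -5 + 5 = 0)
w = 4
a = 0 (a = 0*(7 + 2) = 0*9 = 0)
F(12)*(a + w) = 13*(0 + 4) = 13*4 = 52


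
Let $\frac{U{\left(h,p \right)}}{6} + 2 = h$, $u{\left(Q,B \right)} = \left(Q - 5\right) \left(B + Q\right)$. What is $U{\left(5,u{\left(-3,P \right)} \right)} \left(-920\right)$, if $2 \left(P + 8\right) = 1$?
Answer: $-16560$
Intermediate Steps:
$P = - \frac{15}{2}$ ($P = -8 + \frac{1}{2} \cdot 1 = -8 + \frac{1}{2} = - \frac{15}{2} \approx -7.5$)
$u{\left(Q,B \right)} = \left(-5 + Q\right) \left(B + Q\right)$
$U{\left(h,p \right)} = -12 + 6 h$
$U{\left(5,u{\left(-3,P \right)} \right)} \left(-920\right) = \left(-12 + 6 \cdot 5\right) \left(-920\right) = \left(-12 + 30\right) \left(-920\right) = 18 \left(-920\right) = -16560$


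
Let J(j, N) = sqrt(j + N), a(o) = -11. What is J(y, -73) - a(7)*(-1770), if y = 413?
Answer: -19470 + 2*sqrt(85) ≈ -19452.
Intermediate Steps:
J(j, N) = sqrt(N + j)
J(y, -73) - a(7)*(-1770) = sqrt(-73 + 413) - (-11)*(-1770) = sqrt(340) - 1*19470 = 2*sqrt(85) - 19470 = -19470 + 2*sqrt(85)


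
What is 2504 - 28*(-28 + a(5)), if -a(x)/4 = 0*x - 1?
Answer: 3176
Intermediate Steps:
a(x) = 4 (a(x) = -4*(0*x - 1) = -4*(0 - 1) = -4*(-1) = 4)
2504 - 28*(-28 + a(5)) = 2504 - 28*(-28 + 4) = 2504 - 28*(-24) = 2504 - 1*(-672) = 2504 + 672 = 3176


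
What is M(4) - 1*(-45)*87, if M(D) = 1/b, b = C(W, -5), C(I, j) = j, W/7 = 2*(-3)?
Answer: 19574/5 ≈ 3914.8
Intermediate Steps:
W = -42 (W = 7*(2*(-3)) = 7*(-6) = -42)
b = -5
M(D) = -⅕ (M(D) = 1/(-5) = -⅕)
M(4) - 1*(-45)*87 = -⅕ - 1*(-45)*87 = -⅕ + 45*87 = -⅕ + 3915 = 19574/5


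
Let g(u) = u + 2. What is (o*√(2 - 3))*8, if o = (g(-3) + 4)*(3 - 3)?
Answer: 0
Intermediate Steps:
g(u) = 2 + u
o = 0 (o = ((2 - 3) + 4)*(3 - 3) = (-1 + 4)*0 = 3*0 = 0)
(o*√(2 - 3))*8 = (0*√(2 - 3))*8 = (0*√(-1))*8 = (0*I)*8 = 0*8 = 0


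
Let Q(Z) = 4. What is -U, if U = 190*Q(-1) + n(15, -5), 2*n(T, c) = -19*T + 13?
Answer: -624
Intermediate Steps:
n(T, c) = 13/2 - 19*T/2 (n(T, c) = (-19*T + 13)/2 = (13 - 19*T)/2 = 13/2 - 19*T/2)
U = 624 (U = 190*4 + (13/2 - 19/2*15) = 760 + (13/2 - 285/2) = 760 - 136 = 624)
-U = -1*624 = -624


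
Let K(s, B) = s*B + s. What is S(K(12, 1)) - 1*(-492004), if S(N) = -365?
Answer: 491639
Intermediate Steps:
K(s, B) = s + B*s (K(s, B) = B*s + s = s + B*s)
S(K(12, 1)) - 1*(-492004) = -365 - 1*(-492004) = -365 + 492004 = 491639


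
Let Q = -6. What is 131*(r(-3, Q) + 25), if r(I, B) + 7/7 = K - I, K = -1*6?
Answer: 2751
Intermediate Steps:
K = -6
r(I, B) = -7 - I (r(I, B) = -1 + (-6 - I) = -7 - I)
131*(r(-3, Q) + 25) = 131*((-7 - 1*(-3)) + 25) = 131*((-7 + 3) + 25) = 131*(-4 + 25) = 131*21 = 2751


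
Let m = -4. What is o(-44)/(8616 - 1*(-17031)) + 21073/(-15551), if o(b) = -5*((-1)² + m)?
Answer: -180075322/132945499 ≈ -1.3545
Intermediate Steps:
o(b) = 15 (o(b) = -5*((-1)² - 4) = -5*(1 - 4) = -5*(-3) = 15)
o(-44)/(8616 - 1*(-17031)) + 21073/(-15551) = 15/(8616 - 1*(-17031)) + 21073/(-15551) = 15/(8616 + 17031) + 21073*(-1/15551) = 15/25647 - 21073/15551 = 15*(1/25647) - 21073/15551 = 5/8549 - 21073/15551 = -180075322/132945499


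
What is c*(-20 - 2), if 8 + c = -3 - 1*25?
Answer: 792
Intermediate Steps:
c = -36 (c = -8 + (-3 - 1*25) = -8 + (-3 - 25) = -8 - 28 = -36)
c*(-20 - 2) = -36*(-20 - 2) = -36*(-22) = 792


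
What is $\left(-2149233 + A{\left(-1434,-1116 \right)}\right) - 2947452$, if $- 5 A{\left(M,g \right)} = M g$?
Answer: $- \frac{27083769}{5} \approx -5.4168 \cdot 10^{6}$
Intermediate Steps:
$A{\left(M,g \right)} = - \frac{M g}{5}$
$\left(-2149233 + A{\left(-1434,-1116 \right)}\right) - 2947452 = \left(-2149233 - \left(- \frac{1434}{5}\right) \left(-1116\right)\right) - 2947452 = \left(-2149233 - \frac{1600344}{5}\right) - 2947452 = - \frac{12346509}{5} - 2947452 = - \frac{27083769}{5}$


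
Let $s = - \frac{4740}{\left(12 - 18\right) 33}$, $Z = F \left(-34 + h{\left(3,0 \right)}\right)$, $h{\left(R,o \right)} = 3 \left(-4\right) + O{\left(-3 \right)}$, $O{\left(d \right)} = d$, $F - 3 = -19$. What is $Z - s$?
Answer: $\frac{25082}{33} \approx 760.06$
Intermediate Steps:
$F = -16$ ($F = 3 - 19 = -16$)
$h{\left(R,o \right)} = -15$ ($h{\left(R,o \right)} = 3 \left(-4\right) - 3 = -12 - 3 = -15$)
$Z = 784$ ($Z = - 16 \left(-34 - 15\right) = \left(-16\right) \left(-49\right) = 784$)
$s = \frac{790}{33}$ ($s = - \frac{4740}{\left(12 - 18\right) 33} = - \frac{4740}{\left(-6\right) 33} = - \frac{4740}{-198} = \left(-4740\right) \left(- \frac{1}{198}\right) = \frac{790}{33} \approx 23.939$)
$Z - s = 784 - \frac{790}{33} = \frac{25082}{33}$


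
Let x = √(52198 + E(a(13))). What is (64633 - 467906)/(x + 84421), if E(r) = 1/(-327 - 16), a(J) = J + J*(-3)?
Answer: -11677335507019/2444510593750 + 2822911*√125327391/2444510593750 ≈ -4.7640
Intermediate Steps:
a(J) = -2*J (a(J) = J - 3*J = -2*J)
E(r) = -1/343 (E(r) = 1/(-343) = -1/343)
x = √125327391/49 (x = √(52198 - 1/343) = √(17903913/343) = √125327391/49 ≈ 228.47)
(64633 - 467906)/(x + 84421) = (64633 - 467906)/(√125327391/49 + 84421) = -403273/(84421 + √125327391/49)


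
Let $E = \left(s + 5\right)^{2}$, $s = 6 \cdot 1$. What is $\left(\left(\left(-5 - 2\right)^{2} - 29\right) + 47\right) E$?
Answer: $8107$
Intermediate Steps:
$s = 6$
$E = 121$ ($E = \left(6 + 5\right)^{2} = 11^{2} = 121$)
$\left(\left(\left(-5 - 2\right)^{2} - 29\right) + 47\right) E = \left(\left(\left(-5 - 2\right)^{2} - 29\right) + 47\right) 121 = \left(\left(\left(-7\right)^{2} - 29\right) + 47\right) 121 = \left(\left(49 - 29\right) + 47\right) 121 = \left(20 + 47\right) 121 = 67 \cdot 121 = 8107$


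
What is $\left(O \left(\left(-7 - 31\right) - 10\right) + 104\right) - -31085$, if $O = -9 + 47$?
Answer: $29365$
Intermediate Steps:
$O = 38$
$\left(O \left(\left(-7 - 31\right) - 10\right) + 104\right) - -31085 = \left(38 \left(\left(-7 - 31\right) - 10\right) + 104\right) - -31085 = \left(38 \left(-38 - 10\right) + 104\right) + 31085 = \left(38 \left(-48\right) + 104\right) + 31085 = \left(-1824 + 104\right) + 31085 = -1720 + 31085 = 29365$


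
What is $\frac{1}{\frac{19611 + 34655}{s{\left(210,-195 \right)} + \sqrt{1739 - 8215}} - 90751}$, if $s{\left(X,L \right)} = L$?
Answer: $- \frac{4049092121}{368422419155997} + \frac{108532 i \sqrt{1619}}{368422419155997} \approx -1.099 \cdot 10^{-5} + 1.1853 \cdot 10^{-8} i$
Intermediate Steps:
$\frac{1}{\frac{19611 + 34655}{s{\left(210,-195 \right)} + \sqrt{1739 - 8215}} - 90751} = \frac{1}{\frac{19611 + 34655}{-195 + \sqrt{1739 - 8215}} - 90751} = \frac{1}{\frac{54266}{-195 + \sqrt{-6476}} - 90751} = \frac{1}{\frac{54266}{-195 + 2 i \sqrt{1619}} - 90751} = \frac{1}{-90751 + \frac{54266}{-195 + 2 i \sqrt{1619}}}$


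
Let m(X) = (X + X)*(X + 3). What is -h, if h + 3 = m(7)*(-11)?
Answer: 1543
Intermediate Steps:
m(X) = 2*X*(3 + X) (m(X) = (2*X)*(3 + X) = 2*X*(3 + X))
h = -1543 (h = -3 + (2*7*(3 + 7))*(-11) = -3 + (2*7*10)*(-11) = -3 + 140*(-11) = -3 - 1540 = -1543)
-h = -1*(-1543) = 1543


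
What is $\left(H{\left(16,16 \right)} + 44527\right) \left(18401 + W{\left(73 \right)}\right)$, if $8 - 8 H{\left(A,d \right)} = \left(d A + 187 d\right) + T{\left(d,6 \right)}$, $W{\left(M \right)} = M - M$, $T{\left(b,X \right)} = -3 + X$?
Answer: $\frac{6495056173}{8} \approx 8.1188 \cdot 10^{8}$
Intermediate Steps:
$W{\left(M \right)} = 0$
$H{\left(A,d \right)} = \frac{5}{8} - \frac{187 d}{8} - \frac{A d}{8}$ ($H{\left(A,d \right)} = 1 - \frac{\left(d A + 187 d\right) + \left(-3 + 6\right)}{8} = 1 - \frac{\left(A d + 187 d\right) + 3}{8} = 1 - \frac{\left(187 d + A d\right) + 3}{8} = 1 - \frac{3 + 187 d + A d}{8} = 1 - \left(\frac{3}{8} + \frac{187 d}{8} + \frac{A d}{8}\right) = \frac{5}{8} - \frac{187 d}{8} - \frac{A d}{8}$)
$\left(H{\left(16,16 \right)} + 44527\right) \left(18401 + W{\left(73 \right)}\right) = \left(\left(\frac{5}{8} - 374 - 2 \cdot 16\right) + 44527\right) \left(18401 + 0\right) = \left(\left(\frac{5}{8} - 374 - 32\right) + 44527\right) 18401 = \left(- \frac{3243}{8} + 44527\right) 18401 = \frac{352973}{8} \cdot 18401 = \frac{6495056173}{8}$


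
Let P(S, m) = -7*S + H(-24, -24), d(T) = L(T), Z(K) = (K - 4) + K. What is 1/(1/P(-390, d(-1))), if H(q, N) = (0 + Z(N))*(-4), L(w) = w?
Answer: 2938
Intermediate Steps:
Z(K) = -4 + 2*K (Z(K) = (-4 + K) + K = -4 + 2*K)
d(T) = T
H(q, N) = 16 - 8*N (H(q, N) = (0 + (-4 + 2*N))*(-4) = (-4 + 2*N)*(-4) = 16 - 8*N)
P(S, m) = 208 - 7*S (P(S, m) = -7*S + (16 - 8*(-24)) = -7*S + (16 + 192) = -7*S + 208 = 208 - 7*S)
1/(1/P(-390, d(-1))) = 1/(1/(208 - 7*(-390))) = 1/(1/(208 + 2730)) = 1/(1/2938) = 2938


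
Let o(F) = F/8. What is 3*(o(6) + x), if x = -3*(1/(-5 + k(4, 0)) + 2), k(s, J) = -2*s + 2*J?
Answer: -783/52 ≈ -15.058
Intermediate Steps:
o(F) = F/8 (o(F) = F*(⅛) = F/8)
x = -75/13 (x = -3*(1/(-5 + (-2*4 + 2*0)) + 2) = -3*(1/(-5 + (-8 + 0)) + 2) = -3*(1/(-5 - 8) + 2) = -3*(1/(-13) + 2) = -3*(-1/13 + 2) = -3*25/13 = -75/13 ≈ -5.7692)
3*(o(6) + x) = 3*((⅛)*6 - 75/13) = 3*(¾ - 75/13) = 3*(-261/52) = -783/52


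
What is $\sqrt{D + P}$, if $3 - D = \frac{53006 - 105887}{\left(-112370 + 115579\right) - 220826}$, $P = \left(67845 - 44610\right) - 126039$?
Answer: $\frac{i \sqrt{1871731940866}}{4267} \approx 320.63 i$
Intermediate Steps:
$P = -102804$ ($P = 23235 - 126039 = -102804$)
$D = \frac{199990}{72539}$ ($D = 3 - \frac{53006 - 105887}{\left(-112370 + 115579\right) - 220826} = 3 - - \frac{52881}{3209 - 220826} = 3 - - \frac{52881}{-217617} = 3 - \left(-52881\right) \left(- \frac{1}{217617}\right) = 3 - \frac{17627}{72539} = \frac{199990}{72539} \approx 2.757$)
$\sqrt{D + P} = \sqrt{\frac{199990}{72539} - 102804} = \sqrt{- \frac{7457099366}{72539}} = \frac{i \sqrt{1871731940866}}{4267}$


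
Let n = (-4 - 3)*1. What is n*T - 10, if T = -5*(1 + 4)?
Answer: 165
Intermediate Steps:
n = -7 (n = -7*1 = -7)
T = -25 (T = -5*5 = -25)
n*T - 10 = -7*(-25) - 10 = 175 - 10 = 165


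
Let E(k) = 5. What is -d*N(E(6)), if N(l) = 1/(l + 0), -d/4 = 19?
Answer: 76/5 ≈ 15.200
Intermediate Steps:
d = -76 (d = -4*19 = -76)
N(l) = 1/l
-d*N(E(6)) = -(-76)/5 = -1*(-76/5) = 76/5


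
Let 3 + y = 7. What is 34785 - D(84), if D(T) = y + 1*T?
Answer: 34697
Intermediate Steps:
y = 4 (y = -3 + 7 = 4)
D(T) = 4 + T (D(T) = 4 + 1*T = 4 + T)
34785 - D(84) = 34785 - (4 + 84) = 34785 - 1*88 = 34785 - 88 = 34697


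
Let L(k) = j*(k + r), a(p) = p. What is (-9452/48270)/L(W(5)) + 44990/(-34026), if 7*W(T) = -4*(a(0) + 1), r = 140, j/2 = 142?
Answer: -25081403340811/18969029524320 ≈ -1.3222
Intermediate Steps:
j = 284 (j = 2*142 = 284)
W(T) = -4/7 (W(T) = (-4*(0 + 1))/7 = (-4*1)/7 = (⅐)*(-4) = -4/7)
L(k) = 39760 + 284*k (L(k) = 284*(k + 140) = 284*(140 + k) = 39760 + 284*k)
(-9452/48270)/L(W(5)) + 44990/(-34026) = (-9452/48270)/(39760 + 284*(-4/7)) + 44990/(-34026) = (-9452*1/48270)/(39760 - 1136/7) + 44990*(-1/34026) = -4726/(24135*277184/7) - 22495/17013 = -4726/24135*7/277184 - 22495/17013 = -16541/3344917920 - 22495/17013 = -25081403340811/18969029524320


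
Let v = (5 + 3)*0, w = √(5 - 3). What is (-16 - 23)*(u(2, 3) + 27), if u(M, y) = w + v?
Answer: -1053 - 39*√2 ≈ -1108.2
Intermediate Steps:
w = √2 ≈ 1.4142
v = 0 (v = 8*0 = 0)
u(M, y) = √2 (u(M, y) = √2 + 0 = √2)
(-16 - 23)*(u(2, 3) + 27) = (-16 - 23)*(√2 + 27) = -39*(27 + √2) = -1053 - 39*√2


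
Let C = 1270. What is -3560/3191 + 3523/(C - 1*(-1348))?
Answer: 1921813/8354038 ≈ 0.23005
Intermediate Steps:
-3560/3191 + 3523/(C - 1*(-1348)) = -3560/3191 + 3523/(1270 - 1*(-1348)) = -3560*1/3191 + 3523/(1270 + 1348) = -3560/3191 + 3523/2618 = 1921813/8354038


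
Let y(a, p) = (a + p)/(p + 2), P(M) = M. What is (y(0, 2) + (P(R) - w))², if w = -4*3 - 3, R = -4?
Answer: 529/4 ≈ 132.25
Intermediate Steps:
y(a, p) = (a + p)/(2 + p)
w = -15 (w = -12 - 3 = -15)
(y(0, 2) + (P(R) - w))² = ((0 + 2)/(2 + 2) + (-4 - 1*(-15)))² = (2/4 + (-4 + 15))² = ((¼)*2 + 11)² = (½ + 11)² = (23/2)² = 529/4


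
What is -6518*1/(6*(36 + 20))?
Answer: -3259/168 ≈ -19.399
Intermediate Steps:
-6518*1/(6*(36 + 20)) = -6518/(56*6) = -6518/336 = -6518*1/336 = -3259/168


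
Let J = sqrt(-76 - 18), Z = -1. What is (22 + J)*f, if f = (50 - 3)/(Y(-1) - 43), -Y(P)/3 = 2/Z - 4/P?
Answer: -1034/49 - 47*I*sqrt(94)/49 ≈ -21.102 - 9.2996*I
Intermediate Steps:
Y(P) = 6 + 12/P (Y(P) = -3*(2/(-1) - 4/P) = -3*(2*(-1) - 4/P) = -3*(-2 - 4/P) = 6 + 12/P)
J = I*sqrt(94) (J = sqrt(-94) = I*sqrt(94) ≈ 9.6954*I)
f = -47/49 (f = (50 - 3)/((6 + 12/(-1)) - 43) = 47/((6 + 12*(-1)) - 43) = 47/((6 - 12) - 43) = 47/(-6 - 43) = 47/(-49) = 47*(-1/49) = -47/49 ≈ -0.95918)
(22 + J)*f = (22 + I*sqrt(94))*(-47/49) = -1034/49 - 47*I*sqrt(94)/49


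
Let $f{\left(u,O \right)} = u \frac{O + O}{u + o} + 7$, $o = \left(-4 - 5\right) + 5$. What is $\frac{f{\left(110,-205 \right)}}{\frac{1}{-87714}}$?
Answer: $\frac{1945408806}{53} \approx 3.6706 \cdot 10^{7}$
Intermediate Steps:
$o = -4$ ($o = -9 + 5 = -4$)
$f{\left(u,O \right)} = 7 + \frac{2 O u}{-4 + u}$ ($f{\left(u,O \right)} = u \frac{O + O}{u - 4} + 7 = u \frac{2 O}{-4 + u} + 7 = \frac{2 O u}{-4 + u} + 7 = 7 + \frac{2 O u}{-4 + u}$)
$\frac{f{\left(110,-205 \right)}}{\frac{1}{-87714}} = \frac{\frac{1}{-4 + 110} \left(-28 + 7 \cdot 110 + 2 \left(-205\right) 110\right)}{\frac{1}{-87714}} = \frac{\frac{1}{106} \left(-28 + 770 - 45100\right)}{- \frac{1}{87714}} = \frac{1}{106} \left(-44358\right) \left(-87714\right) = \left(- \frac{22179}{53}\right) \left(-87714\right) = \frac{1945408806}{53}$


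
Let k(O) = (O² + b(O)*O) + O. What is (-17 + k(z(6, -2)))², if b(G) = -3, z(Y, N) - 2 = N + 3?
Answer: 196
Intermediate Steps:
z(Y, N) = 5 + N (z(Y, N) = 2 + (N + 3) = 2 + (3 + N) = 5 + N)
k(O) = O² - 2*O (k(O) = (O² - 3*O) + O = O² - 2*O)
(-17 + k(z(6, -2)))² = (-17 + (5 - 2)*(-2 + (5 - 2)))² = (-17 + 3*(-2 + 3))² = (-17 + 3*1)² = (-17 + 3)² = (-14)² = 196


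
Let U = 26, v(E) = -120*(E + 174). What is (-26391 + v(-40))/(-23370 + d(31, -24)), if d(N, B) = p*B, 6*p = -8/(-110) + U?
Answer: 86515/47818 ≈ 1.8093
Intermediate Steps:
v(E) = -20880 - 120*E (v(E) = -120*(174 + E) = -20880 - 120*E)
p = 239/55 (p = (-8/(-110) + 26)/6 = (-8*(-1/110) + 26)/6 = (4/55 + 26)/6 = (1/6)*(1434/55) = 239/55 ≈ 4.3455)
d(N, B) = 239*B/55
(-26391 + v(-40))/(-23370 + d(31, -24)) = (-26391 + (-20880 - 120*(-40)))/(-23370 + (239/55)*(-24)) = (-26391 + (-20880 + 4800))/(-23370 - 5736/55) = (-26391 - 16080)/(-1291086/55) = -42471*(-55/1291086) = 86515/47818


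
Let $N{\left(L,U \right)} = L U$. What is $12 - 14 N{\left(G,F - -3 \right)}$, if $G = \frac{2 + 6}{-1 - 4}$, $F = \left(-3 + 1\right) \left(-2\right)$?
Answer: $\frac{844}{5} \approx 168.8$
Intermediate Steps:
$F = 4$ ($F = \left(-2\right) \left(-2\right) = 4$)
$G = - \frac{8}{5}$ ($G = \frac{8}{-5} = 8 \left(- \frac{1}{5}\right) = - \frac{8}{5} \approx -1.6$)
$12 - 14 N{\left(G,F - -3 \right)} = 12 - 14 \left(- \frac{8 \left(4 - -3\right)}{5}\right) = 12 - 14 \left(- \frac{8 \left(4 + 3\right)}{5}\right) = 12 - 14 \left(\left(- \frac{8}{5}\right) 7\right) = 12 - - \frac{784}{5} = 12 + \frac{784}{5} = \frac{844}{5}$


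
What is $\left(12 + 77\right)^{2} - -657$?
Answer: $8578$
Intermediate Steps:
$\left(12 + 77\right)^{2} - -657 = 89^{2} + 657 = 7921 + 657 = 8578$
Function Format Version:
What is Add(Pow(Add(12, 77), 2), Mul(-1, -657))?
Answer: 8578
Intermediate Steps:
Add(Pow(Add(12, 77), 2), Mul(-1, -657)) = Add(Pow(89, 2), 657) = Add(7921, 657) = 8578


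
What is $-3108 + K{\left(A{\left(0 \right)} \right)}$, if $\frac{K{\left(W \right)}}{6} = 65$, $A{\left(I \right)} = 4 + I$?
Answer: $-2718$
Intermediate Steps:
$K{\left(W \right)} = 390$ ($K{\left(W \right)} = 6 \cdot 65 = 390$)
$-3108 + K{\left(A{\left(0 \right)} \right)} = -3108 + 390 = -2718$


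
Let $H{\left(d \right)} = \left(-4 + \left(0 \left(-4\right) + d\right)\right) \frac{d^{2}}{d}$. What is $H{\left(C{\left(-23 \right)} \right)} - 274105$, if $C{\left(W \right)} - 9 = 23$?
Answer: $-273209$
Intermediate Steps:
$C{\left(W \right)} = 32$ ($C{\left(W \right)} = 9 + 23 = 32$)
$H{\left(d \right)} = d \left(-4 + d\right)$ ($H{\left(d \right)} = \left(-4 + \left(0 + d\right)\right) d = \left(-4 + d\right) d = d \left(-4 + d\right)$)
$H{\left(C{\left(-23 \right)} \right)} - 274105 = 32 \left(-4 + 32\right) - 274105 = 32 \cdot 28 - 274105 = 896 - 274105 = -273209$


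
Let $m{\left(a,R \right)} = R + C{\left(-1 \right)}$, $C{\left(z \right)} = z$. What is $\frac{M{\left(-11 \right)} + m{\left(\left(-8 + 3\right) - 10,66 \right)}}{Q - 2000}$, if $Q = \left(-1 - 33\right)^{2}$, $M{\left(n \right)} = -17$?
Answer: $- \frac{12}{211} \approx -0.056872$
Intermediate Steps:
$m{\left(a,R \right)} = -1 + R$ ($m{\left(a,R \right)} = R - 1 = -1 + R$)
$Q = 1156$ ($Q = \left(-34\right)^{2} = 1156$)
$\frac{M{\left(-11 \right)} + m{\left(\left(-8 + 3\right) - 10,66 \right)}}{Q - 2000} = \frac{-17 + \left(-1 + 66\right)}{1156 - 2000} = \frac{-17 + 65}{-844} = 48 \left(- \frac{1}{844}\right) = - \frac{12}{211}$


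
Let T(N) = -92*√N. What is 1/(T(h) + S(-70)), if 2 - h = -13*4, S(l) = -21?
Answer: 7/152205 - 92*√6/152205 ≈ -0.0014346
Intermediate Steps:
h = 54 (h = 2 - (-13)*4 = 2 - 1*(-52) = 2 + 52 = 54)
1/(T(h) + S(-70)) = 1/(-276*√6 - 21) = 1/(-21 - 276*√6)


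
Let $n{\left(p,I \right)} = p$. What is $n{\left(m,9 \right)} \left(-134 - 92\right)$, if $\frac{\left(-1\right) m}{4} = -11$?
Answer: $-9944$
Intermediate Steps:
$m = 44$ ($m = \left(-4\right) \left(-11\right) = 44$)
$n{\left(m,9 \right)} \left(-134 - 92\right) = 44 \left(-134 - 92\right) = 44 \left(-226\right) = -9944$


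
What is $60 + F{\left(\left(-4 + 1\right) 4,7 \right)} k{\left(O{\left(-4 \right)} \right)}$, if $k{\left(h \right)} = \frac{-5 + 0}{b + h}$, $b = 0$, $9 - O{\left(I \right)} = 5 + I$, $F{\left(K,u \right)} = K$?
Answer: $\frac{135}{2} \approx 67.5$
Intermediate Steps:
$O{\left(I \right)} = 4 - I$ ($O{\left(I \right)} = 9 - \left(5 + I\right) = 4 - I$)
$k{\left(h \right)} = - \frac{5}{h}$ ($k{\left(h \right)} = \frac{-5 + 0}{0 + h} = - \frac{5}{h}$)
$60 + F{\left(\left(-4 + 1\right) 4,7 \right)} k{\left(O{\left(-4 \right)} \right)} = 60 + \left(-4 + 1\right) 4 \left(- \frac{5}{4 - -4}\right) = 60 + \left(-3\right) 4 \left(- \frac{5}{4 + 4}\right) = 60 - 12 \left(- \frac{5}{8}\right) = 60 - 12 \left(\left(-5\right) \frac{1}{8}\right) = 60 - - \frac{15}{2} = 60 + \frac{15}{2} = \frac{135}{2}$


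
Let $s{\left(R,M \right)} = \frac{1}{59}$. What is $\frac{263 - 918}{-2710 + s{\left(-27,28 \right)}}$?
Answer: $\frac{38645}{159889} \approx 0.2417$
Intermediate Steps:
$s{\left(R,M \right)} = \frac{1}{59}$
$\frac{263 - 918}{-2710 + s{\left(-27,28 \right)}} = \frac{263 - 918}{-2710 + \frac{1}{59}} = - \frac{655}{- \frac{159889}{59}} = \left(-655\right) \left(- \frac{59}{159889}\right) = \frac{38645}{159889}$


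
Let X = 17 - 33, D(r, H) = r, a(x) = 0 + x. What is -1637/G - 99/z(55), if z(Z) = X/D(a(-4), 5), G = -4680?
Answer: -114193/4680 ≈ -24.400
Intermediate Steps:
a(x) = x
X = -16
z(Z) = 4 (z(Z) = -16/(-4) = -16*(-1/4) = 4)
-1637/G - 99/z(55) = -1637/(-4680) - 99/4 = -1637*(-1/4680) - 99*1/4 = 1637/4680 - 99/4 = -114193/4680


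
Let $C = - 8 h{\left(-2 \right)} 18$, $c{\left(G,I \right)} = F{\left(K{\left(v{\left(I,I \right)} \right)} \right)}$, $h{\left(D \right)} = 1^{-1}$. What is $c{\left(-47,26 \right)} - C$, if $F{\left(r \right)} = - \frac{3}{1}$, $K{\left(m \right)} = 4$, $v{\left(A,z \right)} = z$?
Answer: $141$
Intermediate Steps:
$h{\left(D \right)} = 1$
$F{\left(r \right)} = -3$ ($F{\left(r \right)} = \left(-3\right) 1 = -3$)
$c{\left(G,I \right)} = -3$
$C = -144$ ($C = \left(-8\right) 1 \cdot 18 = \left(-8\right) 18 = -144$)
$c{\left(-47,26 \right)} - C = -3 - -144 = -3 + 144 = 141$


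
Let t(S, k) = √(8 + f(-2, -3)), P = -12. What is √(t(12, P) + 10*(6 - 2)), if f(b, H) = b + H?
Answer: √(40 + √3) ≈ 6.4600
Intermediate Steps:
f(b, H) = H + b
t(S, k) = √3 (t(S, k) = √(8 + (-3 - 2)) = √(8 - 5) = √3)
√(t(12, P) + 10*(6 - 2)) = √(√3 + 10*(6 - 2)) = √(√3 + 10*4) = √(√3 + 40) = √(40 + √3)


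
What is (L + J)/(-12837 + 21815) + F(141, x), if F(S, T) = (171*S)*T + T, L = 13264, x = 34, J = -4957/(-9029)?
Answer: 66455692632109/81062362 ≈ 8.1981e+5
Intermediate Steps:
J = 4957/9029 (J = -4957*(-1/9029) = 4957/9029 ≈ 0.54901)
F(S, T) = T + 171*S*T (F(S, T) = 171*S*T + T = T + 171*S*T)
(L + J)/(-12837 + 21815) + F(141, x) = (13264 + 4957/9029)/(-12837 + 21815) + 34*(1 + 171*141) = (119765613/9029)/8978 + 34*(1 + 24111) = (119765613/9029)*(1/8978) + 34*24112 = 119765613/81062362 + 819808 = 66455692632109/81062362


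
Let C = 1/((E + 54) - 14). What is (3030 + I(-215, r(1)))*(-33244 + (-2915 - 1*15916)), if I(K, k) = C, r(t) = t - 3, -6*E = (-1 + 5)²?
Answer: -17672328225/112 ≈ -1.5779e+8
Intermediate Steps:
E = -8/3 (E = -(-1 + 5)²/6 = -⅙*4² = -⅙*16 = -8/3 ≈ -2.6667)
r(t) = -3 + t
C = 3/112 (C = 1/((-8/3 + 54) - 14) = 1/(154/3 - 14) = 1/(112/3) = 3/112 ≈ 0.026786)
I(K, k) = 3/112
(3030 + I(-215, r(1)))*(-33244 + (-2915 - 1*15916)) = (3030 + 3/112)*(-33244 + (-2915 - 1*15916)) = 339363*(-33244 + (-2915 - 15916))/112 = 339363*(-33244 - 18831)/112 = (339363/112)*(-52075) = -17672328225/112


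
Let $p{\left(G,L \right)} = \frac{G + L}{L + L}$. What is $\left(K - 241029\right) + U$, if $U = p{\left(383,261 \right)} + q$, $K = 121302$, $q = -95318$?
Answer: $- \frac{56126423}{261} \approx -2.1504 \cdot 10^{5}$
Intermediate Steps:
$p{\left(G,L \right)} = \frac{G + L}{2 L}$
$U = - \frac{24877676}{261}$ ($U = \frac{383 + 261}{2 \cdot 261} - 95318 = \frac{1}{2} \cdot \frac{1}{261} \cdot 644 - 95318 = \frac{322}{261} - 95318 = - \frac{24877676}{261} \approx -95317.0$)
$\left(K - 241029\right) + U = \left(121302 - 241029\right) - \frac{24877676}{261} = -119727 - \frac{24877676}{261} = - \frac{56126423}{261}$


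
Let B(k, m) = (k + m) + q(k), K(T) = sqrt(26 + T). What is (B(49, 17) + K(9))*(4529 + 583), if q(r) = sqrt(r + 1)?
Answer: 337392 + 5112*sqrt(35) + 25560*sqrt(2) ≈ 4.0378e+5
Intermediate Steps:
q(r) = sqrt(1 + r)
B(k, m) = k + m + sqrt(1 + k) (B(k, m) = (k + m) + sqrt(1 + k) = k + m + sqrt(1 + k))
(B(49, 17) + K(9))*(4529 + 583) = ((49 + 17 + sqrt(1 + 49)) + sqrt(26 + 9))*(4529 + 583) = ((49 + 17 + sqrt(50)) + sqrt(35))*5112 = ((49 + 17 + 5*sqrt(2)) + sqrt(35))*5112 = ((66 + 5*sqrt(2)) + sqrt(35))*5112 = (66 + sqrt(35) + 5*sqrt(2))*5112 = 337392 + 5112*sqrt(35) + 25560*sqrt(2)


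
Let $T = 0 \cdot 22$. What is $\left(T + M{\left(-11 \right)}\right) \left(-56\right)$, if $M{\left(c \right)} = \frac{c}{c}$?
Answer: $-56$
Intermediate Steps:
$T = 0$
$M{\left(c \right)} = 1$
$\left(T + M{\left(-11 \right)}\right) \left(-56\right) = \left(0 + 1\right) \left(-56\right) = 1 \left(-56\right) = -56$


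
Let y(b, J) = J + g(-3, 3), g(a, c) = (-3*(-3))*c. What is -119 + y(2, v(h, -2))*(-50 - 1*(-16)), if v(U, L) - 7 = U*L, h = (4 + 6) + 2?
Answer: -459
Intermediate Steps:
h = 12 (h = 10 + 2 = 12)
v(U, L) = 7 + L*U (v(U, L) = 7 + U*L = 7 + L*U)
g(a, c) = 9*c
y(b, J) = 27 + J (y(b, J) = J + 9*3 = J + 27 = 27 + J)
-119 + y(2, v(h, -2))*(-50 - 1*(-16)) = -119 + (27 + (7 - 2*12))*(-50 - 1*(-16)) = -119 + (27 + (7 - 24))*(-50 + 16) = -119 + (27 - 17)*(-34) = -119 + 10*(-34) = -119 - 340 = -459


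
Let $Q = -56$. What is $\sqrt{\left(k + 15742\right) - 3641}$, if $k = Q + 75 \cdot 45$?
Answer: $2 \sqrt{3855} \approx 124.18$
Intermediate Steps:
$k = 3319$ ($k = -56 + 75 \cdot 45 = -56 + 3375 = 3319$)
$\sqrt{\left(k + 15742\right) - 3641} = \sqrt{\left(3319 + 15742\right) - 3641} = \sqrt{19061 - 3641} = \sqrt{15420} = 2 \sqrt{3855}$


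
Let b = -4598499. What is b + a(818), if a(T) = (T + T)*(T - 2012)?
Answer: -6551883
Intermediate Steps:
a(T) = 2*T*(-2012 + T) (a(T) = (2*T)*(-2012 + T) = 2*T*(-2012 + T))
b + a(818) = -4598499 + 2*818*(-2012 + 818) = -4598499 + 2*818*(-1194) = -4598499 - 1953384 = -6551883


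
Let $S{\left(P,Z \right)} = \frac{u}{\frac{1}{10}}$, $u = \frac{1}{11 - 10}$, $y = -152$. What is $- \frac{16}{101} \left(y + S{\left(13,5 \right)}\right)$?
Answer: $\frac{2272}{101} \approx 22.495$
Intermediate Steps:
$u = 1$ ($u = 1^{-1} = 1$)
$S{\left(P,Z \right)} = 10$ ($S{\left(P,Z \right)} = 1 \frac{1}{\frac{1}{10}} = 1 \cdot 10 = 10$)
$- \frac{16}{101} \left(y + S{\left(13,5 \right)}\right) = - \frac{16}{101} \left(-152 + 10\right) = \left(-16\right) \frac{1}{101} \left(-142\right) = \left(- \frac{16}{101}\right) \left(-142\right) = \frac{2272}{101}$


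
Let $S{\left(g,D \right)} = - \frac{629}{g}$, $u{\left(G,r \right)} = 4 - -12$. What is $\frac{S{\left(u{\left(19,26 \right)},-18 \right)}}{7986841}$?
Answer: $- \frac{629}{127789456} \approx -4.9222 \cdot 10^{-6}$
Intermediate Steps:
$u{\left(G,r \right)} = 16$ ($u{\left(G,r \right)} = 4 + 12 = 16$)
$\frac{S{\left(u{\left(19,26 \right)},-18 \right)}}{7986841} = \frac{\left(-629\right) \frac{1}{16}}{7986841} = \left(-629\right) \frac{1}{16} \cdot \frac{1}{7986841} = \left(- \frac{629}{16}\right) \frac{1}{7986841} = - \frac{629}{127789456}$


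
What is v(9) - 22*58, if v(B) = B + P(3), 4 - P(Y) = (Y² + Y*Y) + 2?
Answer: -1283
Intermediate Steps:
P(Y) = 2 - 2*Y² (P(Y) = 4 - ((Y² + Y*Y) + 2) = 4 - ((Y² + Y²) + 2) = 4 - (2*Y² + 2) = 4 - (2 + 2*Y²) = 4 + (-2 - 2*Y²) = 2 - 2*Y²)
v(B) = -16 + B (v(B) = B + (2 - 2*3²) = B + (2 - 2*9) = B + (2 - 18) = B - 16 = -16 + B)
v(9) - 22*58 = (-16 + 9) - 22*58 = -7 - 1276 = -1283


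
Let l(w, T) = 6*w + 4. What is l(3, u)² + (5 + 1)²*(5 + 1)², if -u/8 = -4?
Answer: 1780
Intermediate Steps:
u = 32 (u = -8*(-4) = 32)
l(w, T) = 4 + 6*w
l(3, u)² + (5 + 1)²*(5 + 1)² = (4 + 6*3)² + (5 + 1)²*(5 + 1)² = (4 + 18)² + 6²*6² = 22² + 36*36 = 484 + 1296 = 1780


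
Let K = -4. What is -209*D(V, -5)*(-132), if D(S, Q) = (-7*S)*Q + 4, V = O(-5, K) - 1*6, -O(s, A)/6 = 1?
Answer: -11476608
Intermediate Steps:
O(s, A) = -6 (O(s, A) = -6*1 = -6)
V = -12 (V = -6 - 1*6 = -6 - 6 = -12)
D(S, Q) = 4 - 7*Q*S (D(S, Q) = -7*Q*S + 4 = 4 - 7*Q*S)
-209*D(V, -5)*(-132) = -209*(4 - 7*(-5)*(-12))*(-132) = -209*(4 - 420)*(-132) = -209*(-416)*(-132) = 86944*(-132) = -11476608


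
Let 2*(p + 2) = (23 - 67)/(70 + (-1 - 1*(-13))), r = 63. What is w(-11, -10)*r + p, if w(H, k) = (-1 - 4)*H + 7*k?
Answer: -38838/41 ≈ -947.27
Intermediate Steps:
p = -93/41 (p = -2 + ((23 - 67)/(70 + (-1 - 1*(-13))))/2 = -2 + (-44/(70 + (-1 + 13)))/2 = -2 + (-44/(70 + 12))/2 = -2 + (-44/82)/2 = -2 + (-44*1/82)/2 = -2 + (½)*(-22/41) = -2 - 11/41 = -93/41 ≈ -2.2683)
w(H, k) = -5*H + 7*k
w(-11, -10)*r + p = (-5*(-11) + 7*(-10))*63 - 93/41 = (55 - 70)*63 - 93/41 = -15*63 - 93/41 = -945 - 93/41 = -38838/41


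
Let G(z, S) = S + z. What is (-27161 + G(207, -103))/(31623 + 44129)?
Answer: -27057/75752 ≈ -0.35718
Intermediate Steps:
(-27161 + G(207, -103))/(31623 + 44129) = (-27161 + (-103 + 207))/(31623 + 44129) = (-27161 + 104)/75752 = -27057*1/75752 = -27057/75752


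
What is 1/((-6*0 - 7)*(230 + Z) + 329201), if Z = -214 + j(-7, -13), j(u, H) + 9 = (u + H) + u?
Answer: 1/329341 ≈ 3.0364e-6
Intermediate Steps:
j(u, H) = -9 + H + 2*u (j(u, H) = -9 + ((u + H) + u) = -9 + ((H + u) + u) = -9 + (H + 2*u) = -9 + H + 2*u)
Z = -250 (Z = -214 + (-9 - 13 + 2*(-7)) = -214 + (-9 - 13 - 14) = -214 - 36 = -250)
1/((-6*0 - 7)*(230 + Z) + 329201) = 1/((-6*0 - 7)*(230 - 250) + 329201) = 1/((0 - 7)*(-20) + 329201) = 1/(-7*(-20) + 329201) = 1/(140 + 329201) = 1/329341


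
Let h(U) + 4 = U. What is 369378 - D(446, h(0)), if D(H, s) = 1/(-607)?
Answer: 224212447/607 ≈ 3.6938e+5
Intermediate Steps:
h(U) = -4 + U
D(H, s) = -1/607
369378 - D(446, h(0)) = 369378 - 1*(-1/607) = 369378 + 1/607 = 224212447/607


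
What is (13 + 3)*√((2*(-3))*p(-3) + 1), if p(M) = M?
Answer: 16*√19 ≈ 69.742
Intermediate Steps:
(13 + 3)*√((2*(-3))*p(-3) + 1) = (13 + 3)*√((2*(-3))*(-3) + 1) = 16*√(-6*(-3) + 1) = 16*√(18 + 1) = 16*√19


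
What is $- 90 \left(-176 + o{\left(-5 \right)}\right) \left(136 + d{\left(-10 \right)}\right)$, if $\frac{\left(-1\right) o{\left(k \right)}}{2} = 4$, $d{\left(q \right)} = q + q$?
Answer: $1920960$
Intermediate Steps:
$d{\left(q \right)} = 2 q$
$o{\left(k \right)} = -8$ ($o{\left(k \right)} = \left(-2\right) 4 = -8$)
$- 90 \left(-176 + o{\left(-5 \right)}\right) \left(136 + d{\left(-10 \right)}\right) = - 90 \left(-176 - 8\right) \left(136 + 2 \left(-10\right)\right) = - 90 \left(- 184 \left(136 - 20\right)\right) = - 90 \left(\left(-184\right) 116\right) = \left(-90\right) \left(-21344\right) = 1920960$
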